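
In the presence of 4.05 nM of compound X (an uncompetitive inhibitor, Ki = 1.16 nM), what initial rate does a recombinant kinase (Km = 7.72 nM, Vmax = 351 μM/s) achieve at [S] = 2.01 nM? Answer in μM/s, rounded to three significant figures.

With α = 1 + [I]/Ki = 1 + 4.05/1.16 = 4.491, the uncompetitive rate law is v = (Vmax/α)·[S] / (Km/α + [S]).
v = (351/4.491)×2.01 / (7.72/4.491 + 2.01) = 157.1/3.729 = 42.1 μM/s.

42.1 μM/s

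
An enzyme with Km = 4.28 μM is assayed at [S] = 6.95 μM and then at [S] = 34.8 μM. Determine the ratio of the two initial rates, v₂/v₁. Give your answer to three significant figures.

1.44

The fractional saturations are [S]/(Km+[S]) = 6.95/11.23 = 0.6189 and 34.8/39.08 = 0.8905.
v₂/v₁ is just their ratio: 0.8905/0.6189 = 1.44.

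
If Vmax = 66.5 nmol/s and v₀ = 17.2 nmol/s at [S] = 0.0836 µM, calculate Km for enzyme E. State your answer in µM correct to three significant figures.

From v = Vmax[S]/(Km+[S]), Km = [S](Vmax − v)/v.
Km = 0.0836 × (66.5 − 17.2) / 17.2 = 4.121/17.2 = 0.240 µM.

0.240 µM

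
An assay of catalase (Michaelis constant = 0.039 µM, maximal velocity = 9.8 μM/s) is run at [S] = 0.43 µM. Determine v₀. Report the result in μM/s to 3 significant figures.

8.99 μM/s

v = Vmax·[S]/(Km + [S]) = 9.8 × 0.43 / (0.039 + 0.43)
  = 4.214 / 0.4690 = 8.99 μM/s.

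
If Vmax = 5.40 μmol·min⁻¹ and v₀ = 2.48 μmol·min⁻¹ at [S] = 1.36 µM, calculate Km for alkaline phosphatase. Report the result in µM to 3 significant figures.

1.60 µM

v/Vmax = 2.48/5.40 = 0.4593 = [S]/(Km+[S]).
So Km + [S] = [S]/0.4593 = 2.961 µM, giving Km = 2.961 − 1.36 = 1.60 µM.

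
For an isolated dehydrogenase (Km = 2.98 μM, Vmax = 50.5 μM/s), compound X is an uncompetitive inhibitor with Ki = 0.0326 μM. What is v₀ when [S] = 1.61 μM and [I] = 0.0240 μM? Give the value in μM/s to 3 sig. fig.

14.1 μM/s

α = 1 + [I]/Ki = 1 + 0.0240/0.0326 = 1.736.
For an uncompetitive inhibitor, both parameters are divided by α, giving Vmax/α and Km/α: Km,app = 1.72 μM, Vmax,app = 29.1 μM/s.
v = Vmax,app·[S]/(Km,app + [S]) = 29.1 × 1.61/(1.72 + 1.61) = 14.1 μM/s.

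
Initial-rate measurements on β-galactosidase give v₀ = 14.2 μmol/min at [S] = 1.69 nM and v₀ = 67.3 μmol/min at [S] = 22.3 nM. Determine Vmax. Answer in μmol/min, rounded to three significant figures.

97.1 μmol/min

In reciprocal form, 1/v = (Km/Vmax)·(1/[S]) + 1/Vmax. The two points give (1/[S], 1/v) = (0.5917, 0.07042) and (0.04484, 0.01486).
Slope = (0.07042 − 0.01486)/(0.5917 − 0.04484) = 0.1016; intercept = 0.07042 − 0.1016×0.5917 = 0.01030.
Vmax = 1/intercept = 97.1 μmol/min; Km = slope × Vmax = 0.1016 × 97.1 = 9.86 nM.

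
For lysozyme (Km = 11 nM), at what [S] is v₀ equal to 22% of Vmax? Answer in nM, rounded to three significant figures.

v/Vmax = [S]/(Km+[S]) = 0.22, so [S] = Km·0.22/(1 − 0.22) = 11 × 0.2821.
[S] = 3.10 nM.

3.10 nM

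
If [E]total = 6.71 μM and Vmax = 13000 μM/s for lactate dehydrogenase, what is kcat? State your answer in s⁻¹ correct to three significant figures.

kcat = Vmax/[E]total = 13000 μM/s / 6.71 μM = 1940 s⁻¹.

1940 s⁻¹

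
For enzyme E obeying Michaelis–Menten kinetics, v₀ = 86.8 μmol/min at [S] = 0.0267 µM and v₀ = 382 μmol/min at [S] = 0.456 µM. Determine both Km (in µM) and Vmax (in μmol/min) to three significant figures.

Km = 0.122 µM; Vmax = 484 μmol/min

In reciprocal form, 1/v = (Km/Vmax)·(1/[S]) + 1/Vmax. The two points give (1/[S], 1/v) = (37.45, 0.01152) and (2.193, 0.002618).
Slope = (0.01152 − 0.002618)/(37.45 − 2.193) = 0.0002525; intercept = 0.01152 − 0.0002525×37.45 = 0.002064.
Vmax = 1/intercept = 484 μmol/min; Km = slope × Vmax = 0.0002525 × 484 = 0.122 µM.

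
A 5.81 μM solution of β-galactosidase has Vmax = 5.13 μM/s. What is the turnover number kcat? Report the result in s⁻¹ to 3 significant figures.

0.883 s⁻¹

kcat = Vmax/[E]total = 5.13 μM/s / 5.81 μM = 0.883 s⁻¹.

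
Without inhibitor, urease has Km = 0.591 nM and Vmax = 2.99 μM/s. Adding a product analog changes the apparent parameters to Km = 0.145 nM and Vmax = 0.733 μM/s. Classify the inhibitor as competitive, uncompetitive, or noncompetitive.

Both Km and Vmax decrease by the same factor (~4.08-fold) — characteristic of uncompetitive inhibition.

uncompetitive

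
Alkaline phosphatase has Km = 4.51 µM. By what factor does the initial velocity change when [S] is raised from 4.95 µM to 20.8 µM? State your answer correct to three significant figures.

Since Vmax cancels, v₂/v₁ = [S]₂(Km+[S]₁) / [S]₁(Km+[S]₂).
= 20.8×(4.51+4.95) / (4.95×(4.51+20.8)) = 196.8/125.3 = 1.57.

1.57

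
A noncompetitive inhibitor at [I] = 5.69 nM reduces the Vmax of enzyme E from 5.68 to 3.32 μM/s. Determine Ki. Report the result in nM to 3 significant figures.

8.00 nM

Noncompetitive: Vmax,app = Vmax/α with α = 1 + [I]/Ki.
α = Vmax/Vmax,app = 5.68/3.32 = 1.711.
Ki = [I]/(α − 1) = 5.69/0.7108 = 8.00 nM.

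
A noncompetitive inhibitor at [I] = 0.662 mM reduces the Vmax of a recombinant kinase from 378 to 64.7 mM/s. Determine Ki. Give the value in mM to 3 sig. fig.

Noncompetitive: Vmax,app = Vmax/α with α = 1 + [I]/Ki.
α = Vmax/Vmax,app = 378/64.7 = 5.842.
Ki = [I]/(α − 1) = 0.662/4.842 = 0.137 mM.

0.137 mM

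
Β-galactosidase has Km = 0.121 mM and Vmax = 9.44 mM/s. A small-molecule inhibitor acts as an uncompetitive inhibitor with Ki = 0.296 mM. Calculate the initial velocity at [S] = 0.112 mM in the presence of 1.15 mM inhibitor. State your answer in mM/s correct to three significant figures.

1.58 mM/s

With α = 1 + [I]/Ki = 1 + 1.15/0.296 = 4.885, the uncompetitive rate law is v = (Vmax/α)·[S] / (Km/α + [S]).
v = (9.44/4.885)×0.112 / (0.121/4.885 + 0.112) = 0.2164/0.1368 = 1.58 mM/s.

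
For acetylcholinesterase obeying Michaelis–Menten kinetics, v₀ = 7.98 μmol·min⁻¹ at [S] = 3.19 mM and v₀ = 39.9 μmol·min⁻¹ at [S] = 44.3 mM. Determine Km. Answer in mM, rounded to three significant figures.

From v = Vmax[S]/(Km+[S]), each point gives Vmax = v(Km+[S])/[S].
Equating: 7.98(Km+3.19)/3.19 = 39.9(Km+44.3)/44.3.
2.502·Km + 7.98 = 0.9007·Km + 39.9, so (2.502 − 0.9007)·Km = 39.9 − 7.98.
Km = 31.92/1.601 = 19.9 mM; then Vmax = 7.98(19.9+3.19)/3.19 = 57.9 μmol·min⁻¹.

19.9 mM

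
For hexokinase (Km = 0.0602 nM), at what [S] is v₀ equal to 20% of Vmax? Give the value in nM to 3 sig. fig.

0.0150 nM

v/Vmax = [S]/(Km+[S]) = 0.2, so [S] = Km·0.2/(1 − 0.2) = 0.0602 × 0.2500.
[S] = 0.0150 nM.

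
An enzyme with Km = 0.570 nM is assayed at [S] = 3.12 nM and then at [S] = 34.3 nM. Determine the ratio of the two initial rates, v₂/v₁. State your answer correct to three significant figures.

1.16

The fractional saturations are [S]/(Km+[S]) = 3.12/3.690 = 0.8455 and 34.3/34.87 = 0.9837.
v₂/v₁ is just their ratio: 0.9837/0.8455 = 1.16.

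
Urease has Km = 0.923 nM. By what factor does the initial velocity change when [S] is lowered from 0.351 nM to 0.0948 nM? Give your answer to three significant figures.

0.338

Since Vmax cancels, v₂/v₁ = [S]₂(Km+[S]₁) / [S]₁(Km+[S]₂).
= 0.0948×(0.923+0.351) / (0.351×(0.923+0.0948)) = 0.1208/0.3572 = 0.338.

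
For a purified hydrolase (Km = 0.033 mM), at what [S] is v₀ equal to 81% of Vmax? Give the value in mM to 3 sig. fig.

v/Vmax = [S]/(Km+[S]) = 0.81, so [S] = Km·0.81/(1 − 0.81) = 0.033 × 4.263.
[S] = 0.141 mM.

0.141 mM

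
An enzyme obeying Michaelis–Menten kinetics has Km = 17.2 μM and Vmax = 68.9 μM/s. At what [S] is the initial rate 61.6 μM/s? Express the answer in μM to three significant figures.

145 μM

Rearranging v = Vmax[S]/(Km+[S]) gives [S] = Km·v/(Vmax − v).
[S] = 17.2 × 61.6 / (68.9 − 61.6) = 1060/7.300 = 145 μM.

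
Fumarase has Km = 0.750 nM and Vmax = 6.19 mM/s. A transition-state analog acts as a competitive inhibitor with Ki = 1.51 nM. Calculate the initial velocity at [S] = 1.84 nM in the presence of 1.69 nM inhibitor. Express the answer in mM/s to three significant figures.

α = 1 + [I]/Ki = 1 + 1.69/1.51 = 2.119.
For a competitive inhibitor, Vmax is unchanged and the apparent Km becomes α·Km: Km,app = 1.59 nM, Vmax,app = 6.19 mM/s.
v = Vmax,app·[S]/(Km,app + [S]) = 6.19 × 1.84/(1.59 + 1.84) = 3.32 mM/s.

3.32 mM/s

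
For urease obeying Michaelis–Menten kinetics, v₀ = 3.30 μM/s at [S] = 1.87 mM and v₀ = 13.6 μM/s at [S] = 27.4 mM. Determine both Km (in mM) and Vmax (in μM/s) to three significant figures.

In reciprocal form, 1/v = (Km/Vmax)·(1/[S]) + 1/Vmax. The two points give (1/[S], 1/v) = (0.5348, 0.3030) and (0.03650, 0.07353).
Slope = (0.3030 − 0.07353)/(0.5348 − 0.03650) = 0.4606; intercept = 0.3030 − 0.4606×0.5348 = 0.05672.
Vmax = 1/intercept = 17.6 μM/s; Km = slope × Vmax = 0.4606 × 17.6 = 8.12 mM.

Km = 8.12 mM; Vmax = 17.6 μM/s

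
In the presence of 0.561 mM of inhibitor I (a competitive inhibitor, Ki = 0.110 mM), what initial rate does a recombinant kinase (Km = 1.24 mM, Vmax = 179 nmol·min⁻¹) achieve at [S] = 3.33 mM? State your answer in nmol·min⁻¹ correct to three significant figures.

54.7 nmol·min⁻¹

With α = 1 + [I]/Ki = 1 + 0.561/0.110 = 6.100, the competitive rate law is v = Vmax[S] / (αKm + [S]).
v = 179×3.33 / (6.100×1.24 + 3.33) = 596.1/10.89 = 54.7 nmol·min⁻¹.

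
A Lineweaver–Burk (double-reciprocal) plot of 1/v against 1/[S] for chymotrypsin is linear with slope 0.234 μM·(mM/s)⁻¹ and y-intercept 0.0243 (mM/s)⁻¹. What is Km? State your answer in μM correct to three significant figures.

9.63 μM

y-intercept = 1/Vmax ⇒ Vmax = 41.2 mM/s; slope = Km/Vmax ⇒ Km = slope × Vmax.
Km = 0.234 × 41.2 = 9.63 μM.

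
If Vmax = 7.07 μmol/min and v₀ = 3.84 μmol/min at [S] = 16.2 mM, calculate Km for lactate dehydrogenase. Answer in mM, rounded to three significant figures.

13.6 mM

From v = Vmax[S]/(Km+[S]), Km = [S](Vmax − v)/v.
Km = 16.2 × (7.07 − 3.84) / 3.84 = 52.33/3.84 = 13.6 mM.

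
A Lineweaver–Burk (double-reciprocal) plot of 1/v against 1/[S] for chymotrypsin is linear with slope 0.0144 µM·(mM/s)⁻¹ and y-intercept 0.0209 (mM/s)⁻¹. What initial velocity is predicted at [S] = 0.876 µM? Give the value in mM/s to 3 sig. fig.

26.8 mM/s

The y-intercept is 1/Vmax, so Vmax = 1/0.0209 = 47.8 mM/s.
The slope is Km/Vmax, so Km = 0.0144 × 47.8 = 0.689 µM.
Then v = 47.8 × 0.876/(0.689 + 0.876) = 26.8 mM/s.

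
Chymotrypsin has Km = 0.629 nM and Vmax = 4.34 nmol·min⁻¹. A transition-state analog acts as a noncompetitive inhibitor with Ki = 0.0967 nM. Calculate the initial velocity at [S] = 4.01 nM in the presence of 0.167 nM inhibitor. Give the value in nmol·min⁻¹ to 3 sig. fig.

1.38 nmol·min⁻¹

With α = 1 + [I]/Ki = 1 + 0.167/0.0967 = 2.727, the noncompetitive rate law is v = (Vmax/α)·[S] / (Km + [S]).
v = (4.34/2.727)×4.01 / (0.629 + 4.01) = 6.382/4.639 = 1.38 nmol·min⁻¹.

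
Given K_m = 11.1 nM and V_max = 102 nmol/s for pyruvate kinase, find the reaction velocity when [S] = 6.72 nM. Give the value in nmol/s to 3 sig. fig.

[S]/(Km+[S]) = 6.72/17.82 = 0.3771, the fractional saturation.
v = 0.3771 × Vmax = 0.3771 × 102 = 38.5 nmol/s.

38.5 nmol/s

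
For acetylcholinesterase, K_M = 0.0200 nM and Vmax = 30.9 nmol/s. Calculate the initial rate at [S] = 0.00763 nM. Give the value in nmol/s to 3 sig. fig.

8.53 nmol/s

v = Vmax·[S]/(Km + [S]) = 30.9 × 0.00763 / (0.0200 + 0.00763)
  = 0.2358 / 0.02763 = 8.53 nmol/s.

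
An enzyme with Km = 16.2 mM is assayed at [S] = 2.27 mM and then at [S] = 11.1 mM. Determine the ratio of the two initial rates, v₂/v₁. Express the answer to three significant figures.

The fractional saturations are [S]/(Km+[S]) = 2.27/18.47 = 0.1229 and 11.1/27.30 = 0.4066.
v₂/v₁ is just their ratio: 0.4066/0.1229 = 3.31.

3.31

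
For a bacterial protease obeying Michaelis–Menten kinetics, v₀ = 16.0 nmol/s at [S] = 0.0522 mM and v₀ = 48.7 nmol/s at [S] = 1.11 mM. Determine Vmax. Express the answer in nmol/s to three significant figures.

In reciprocal form, 1/v = (Km/Vmax)·(1/[S]) + 1/Vmax. The two points give (1/[S], 1/v) = (19.16, 0.06250) and (0.9009, 0.02053).
Slope = (0.06250 − 0.02053)/(19.16 − 0.9009) = 0.002299; intercept = 0.06250 − 0.002299×19.16 = 0.01846.
Vmax = 1/intercept = 54.2 nmol/s; Km = slope × Vmax = 0.002299 × 54.2 = 0.125 mM.

54.2 nmol/s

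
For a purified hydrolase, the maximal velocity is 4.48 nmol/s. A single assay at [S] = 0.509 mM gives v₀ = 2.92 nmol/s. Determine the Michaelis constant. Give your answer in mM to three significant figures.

From v = Vmax[S]/(Km+[S]), Km = [S](Vmax − v)/v.
Km = 0.509 × (4.48 − 2.92) / 2.92 = 0.7940/2.92 = 0.272 mM.

0.272 mM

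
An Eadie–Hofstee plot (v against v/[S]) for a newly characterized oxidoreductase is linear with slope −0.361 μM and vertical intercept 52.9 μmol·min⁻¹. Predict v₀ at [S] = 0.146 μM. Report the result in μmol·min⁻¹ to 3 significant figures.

In the Eadie–Hofstee form v = Vmax − Km·(v/[S]), the slope is −Km and the intercept is Vmax, so Km = 0.361 μM and Vmax = 52.9 μmol·min⁻¹.
v = 52.9 × 0.146/(0.361 + 0.146) = 15.2 μmol·min⁻¹.

15.2 μmol·min⁻¹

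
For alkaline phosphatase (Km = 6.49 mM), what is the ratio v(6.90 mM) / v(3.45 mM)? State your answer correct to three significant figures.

The fractional saturations are [S]/(Km+[S]) = 3.45/9.940 = 0.3471 and 6.90/13.39 = 0.5153.
v₂/v₁ is just their ratio: 0.5153/0.3471 = 1.48.

1.48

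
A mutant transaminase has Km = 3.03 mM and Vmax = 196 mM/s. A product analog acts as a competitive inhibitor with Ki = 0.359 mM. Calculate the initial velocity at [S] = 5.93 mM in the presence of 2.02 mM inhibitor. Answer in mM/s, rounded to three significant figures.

44.7 mM/s

With α = 1 + [I]/Ki = 1 + 2.02/0.359 = 6.627, the competitive rate law is v = Vmax[S] / (αKm + [S]).
v = 196×5.93 / (6.627×3.03 + 5.93) = 1162/26.01 = 44.7 mM/s.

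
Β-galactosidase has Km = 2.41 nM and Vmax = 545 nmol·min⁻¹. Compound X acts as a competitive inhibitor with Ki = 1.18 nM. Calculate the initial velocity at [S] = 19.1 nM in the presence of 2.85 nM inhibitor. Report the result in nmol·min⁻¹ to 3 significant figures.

381 nmol·min⁻¹

With α = 1 + [I]/Ki = 1 + 2.85/1.18 = 3.415, the competitive rate law is v = Vmax[S] / (αKm + [S]).
v = 545×19.1 / (3.415×2.41 + 19.1) = 10410/27.33 = 381 nmol·min⁻¹.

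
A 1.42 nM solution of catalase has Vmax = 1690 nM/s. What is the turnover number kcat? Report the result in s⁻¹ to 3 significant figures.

1190 s⁻¹

kcat = Vmax/[E]total = 1690 nM/s / 1.42 nM = 1190 s⁻¹.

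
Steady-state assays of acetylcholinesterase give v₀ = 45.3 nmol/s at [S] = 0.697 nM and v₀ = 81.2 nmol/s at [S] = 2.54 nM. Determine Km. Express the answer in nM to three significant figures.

1.09 nM

In reciprocal form, 1/v = (Km/Vmax)·(1/[S]) + 1/Vmax. The two points give (1/[S], 1/v) = (1.435, 0.02208) and (0.3937, 0.01232).
Slope = (0.02208 − 0.01232)/(1.435 − 0.3937) = 0.009375; intercept = 0.02208 − 0.009375×1.435 = 0.008624.
Vmax = 1/intercept = 116 nmol/s; Km = slope × Vmax = 0.009375 × 116 = 1.09 nM.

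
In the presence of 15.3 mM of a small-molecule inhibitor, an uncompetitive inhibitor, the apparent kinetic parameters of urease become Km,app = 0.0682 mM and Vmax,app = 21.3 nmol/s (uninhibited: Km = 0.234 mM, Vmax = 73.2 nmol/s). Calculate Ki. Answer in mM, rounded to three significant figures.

Uncompetitive: Vmax,app = Vmax/α (and Km,app = Km/α) with α = 1 + [I]/Ki.
α = Vmax/Vmax,app = 73.2/21.3 = 3.437.
Ki = [I]/(α − 1) = 15.3/2.437 = 6.28 mM.

6.28 mM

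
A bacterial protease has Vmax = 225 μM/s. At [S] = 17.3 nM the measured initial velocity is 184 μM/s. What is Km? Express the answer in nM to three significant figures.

From v = Vmax[S]/(Km+[S]), Km = [S](Vmax − v)/v.
Km = 17.3 × (225 − 184) / 184 = 709.3/184 = 3.85 nM.

3.85 nM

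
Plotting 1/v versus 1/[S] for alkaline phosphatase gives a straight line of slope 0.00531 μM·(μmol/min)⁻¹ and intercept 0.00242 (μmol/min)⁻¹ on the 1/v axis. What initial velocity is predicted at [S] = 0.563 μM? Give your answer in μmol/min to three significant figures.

84.4 μmol/min

The y-intercept is 1/Vmax, so Vmax = 1/0.00242 = 413 μmol/min.
The slope is Km/Vmax, so Km = 0.00531 × 413 = 2.19 μM.
Then v = 413 × 0.563/(2.19 + 0.563) = 84.4 μmol/min.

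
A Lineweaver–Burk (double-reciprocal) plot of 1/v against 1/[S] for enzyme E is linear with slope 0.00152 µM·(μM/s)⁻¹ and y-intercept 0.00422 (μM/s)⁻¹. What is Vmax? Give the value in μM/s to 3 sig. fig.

The y-intercept of a Lineweaver–Burk plot equals 1/Vmax, so Vmax = 1/0.00422 = 237 μM/s.

237 μM/s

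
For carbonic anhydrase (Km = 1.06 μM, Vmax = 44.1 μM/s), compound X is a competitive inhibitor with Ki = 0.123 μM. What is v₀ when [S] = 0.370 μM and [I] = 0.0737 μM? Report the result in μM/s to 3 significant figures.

α = 1 + [I]/Ki = 1 + 0.0737/0.123 = 1.599.
For a competitive inhibitor, Vmax is unchanged and the apparent Km becomes α·Km: Km,app = 1.70 μM, Vmax,app = 44.1 μM/s.
v = Vmax,app·[S]/(Km,app + [S]) = 44.1 × 0.370/(1.70 + 0.370) = 7.90 μM/s.

7.90 μM/s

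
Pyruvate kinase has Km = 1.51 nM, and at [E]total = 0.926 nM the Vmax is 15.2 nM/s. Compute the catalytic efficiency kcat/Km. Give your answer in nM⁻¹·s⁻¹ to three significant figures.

10.9 nM⁻¹·s⁻¹

kcat = Vmax/[E]total = 15.2/0.926 = 16.4 s⁻¹.
kcat/Km = 16.4/1.51 = 10.9 nM⁻¹·s⁻¹.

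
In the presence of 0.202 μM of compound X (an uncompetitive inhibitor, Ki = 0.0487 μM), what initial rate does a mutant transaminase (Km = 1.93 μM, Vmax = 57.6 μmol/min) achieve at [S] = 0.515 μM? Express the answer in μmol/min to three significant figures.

6.48 μmol/min

α = 1 + [I]/Ki = 1 + 0.202/0.0487 = 5.148.
For an uncompetitive inhibitor, both parameters are divided by α, giving Vmax/α and Km/α: Km,app = 0.375 μM, Vmax,app = 11.2 μmol/min.
v = Vmax,app·[S]/(Km,app + [S]) = 11.2 × 0.515/(0.375 + 0.515) = 6.48 μmol/min.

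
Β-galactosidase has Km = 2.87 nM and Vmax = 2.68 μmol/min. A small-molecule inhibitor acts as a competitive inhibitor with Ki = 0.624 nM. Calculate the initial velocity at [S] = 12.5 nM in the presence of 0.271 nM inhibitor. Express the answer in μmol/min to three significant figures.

2.02 μmol/min

α = 1 + [I]/Ki = 1 + 0.271/0.624 = 1.434.
For a competitive inhibitor, Vmax is unchanged and the apparent Km becomes α·Km: Km,app = 4.12 nM, Vmax,app = 2.68 μmol/min.
v = Vmax,app·[S]/(Km,app + [S]) = 2.68 × 12.5/(4.12 + 12.5) = 2.02 μmol/min.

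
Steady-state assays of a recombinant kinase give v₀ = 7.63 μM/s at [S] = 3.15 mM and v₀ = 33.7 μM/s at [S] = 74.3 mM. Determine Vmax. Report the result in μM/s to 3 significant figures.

39.7 μM/s

In reciprocal form, 1/v = (Km/Vmax)·(1/[S]) + 1/Vmax. The two points give (1/[S], 1/v) = (0.3175, 0.1311) and (0.01346, 0.02967).
Slope = (0.1311 − 0.02967)/(0.3175 − 0.01346) = 0.3335; intercept = 0.1311 − 0.3335×0.3175 = 0.02518.
Vmax = 1/intercept = 39.7 μM/s; Km = slope × Vmax = 0.3335 × 39.7 = 13.2 mM.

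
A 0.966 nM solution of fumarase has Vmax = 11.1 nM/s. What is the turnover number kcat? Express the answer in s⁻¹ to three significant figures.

11.5 s⁻¹

kcat = Vmax/[E]total = 11.1 nM/s / 0.966 nM = 11.5 s⁻¹.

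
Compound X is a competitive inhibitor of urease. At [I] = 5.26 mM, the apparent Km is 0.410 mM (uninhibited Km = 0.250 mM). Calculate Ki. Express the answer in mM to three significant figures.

Competitive: Km,app = α·Km with α = 1 + [I]/Ki.
α = Km,app/Km = 0.410/0.250 = 1.640.
Ki = [I]/(α − 1) = 5.26/0.6400 = 8.22 mM.

8.22 mM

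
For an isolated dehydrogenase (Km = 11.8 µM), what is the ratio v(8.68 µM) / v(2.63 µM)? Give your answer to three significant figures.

2.33

Since Vmax cancels, v₂/v₁ = [S]₂(Km+[S]₁) / [S]₁(Km+[S]₂).
= 8.68×(11.8+2.63) / (2.63×(11.8+8.68)) = 125.3/53.86 = 2.33.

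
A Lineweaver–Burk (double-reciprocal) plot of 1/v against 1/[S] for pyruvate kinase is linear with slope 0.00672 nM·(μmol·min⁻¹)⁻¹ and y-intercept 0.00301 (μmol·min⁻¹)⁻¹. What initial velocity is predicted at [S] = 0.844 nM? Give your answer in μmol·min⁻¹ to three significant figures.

91.1 μmol·min⁻¹

The y-intercept is 1/Vmax, so Vmax = 1/0.00301 = 332 μmol·min⁻¹.
The slope is Km/Vmax, so Km = 0.00672 × 332 = 2.23 nM.
Then v = 332 × 0.844/(2.23 + 0.844) = 91.1 μmol·min⁻¹.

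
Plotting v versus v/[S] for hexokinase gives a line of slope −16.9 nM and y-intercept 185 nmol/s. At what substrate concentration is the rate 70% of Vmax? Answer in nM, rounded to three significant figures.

39.4 nM

The Eadie–Hofstee slope gives Km = 16.9 nM (slope = −Km).
v/Vmax = [S]/(Km+[S]) = 0.7 ⇒ [S] = Km·0.7/(1−0.7) = 16.9 × 2.333 = 39.4 nM.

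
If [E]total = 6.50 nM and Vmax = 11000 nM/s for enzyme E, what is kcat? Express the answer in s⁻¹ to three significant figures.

1690 s⁻¹

kcat = Vmax/[E]total = 11000 nM/s / 6.50 nM = 1690 s⁻¹.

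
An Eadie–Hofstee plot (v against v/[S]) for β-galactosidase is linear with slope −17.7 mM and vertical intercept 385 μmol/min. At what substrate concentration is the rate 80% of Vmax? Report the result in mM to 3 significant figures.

70.8 mM

The Eadie–Hofstee slope gives Km = 17.7 mM (slope = −Km).
v/Vmax = [S]/(Km+[S]) = 0.8 ⇒ [S] = Km·0.8/(1−0.8) = 17.7 × 4.000 = 70.8 mM.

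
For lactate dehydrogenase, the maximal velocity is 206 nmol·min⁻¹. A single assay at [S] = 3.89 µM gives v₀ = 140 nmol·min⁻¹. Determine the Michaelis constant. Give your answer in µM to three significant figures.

From v = Vmax[S]/(Km+[S]), Km = [S](Vmax − v)/v.
Km = 3.89 × (206 − 140) / 140 = 256.7/140 = 1.83 µM.

1.83 µM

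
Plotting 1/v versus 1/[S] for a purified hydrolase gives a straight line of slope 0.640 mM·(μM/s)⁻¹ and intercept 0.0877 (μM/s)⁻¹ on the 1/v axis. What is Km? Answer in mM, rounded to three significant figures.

7.30 mM

y-intercept = 1/Vmax ⇒ Vmax = 11.4 μM/s; slope = Km/Vmax ⇒ Km = slope × Vmax.
Km = 0.640 × 11.4 = 7.30 mM.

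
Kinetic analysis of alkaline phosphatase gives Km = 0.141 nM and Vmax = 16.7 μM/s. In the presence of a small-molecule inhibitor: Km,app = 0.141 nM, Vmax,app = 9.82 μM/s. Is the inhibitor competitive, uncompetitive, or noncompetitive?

noncompetitive

Vmax decreases (16.7 → 9.82 μM/s) while Km is unchanged — pure noncompetitive inhibition.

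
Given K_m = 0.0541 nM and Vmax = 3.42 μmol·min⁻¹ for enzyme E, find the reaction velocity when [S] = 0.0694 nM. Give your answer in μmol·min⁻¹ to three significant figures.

v = Vmax·[S]/(Km + [S]) = 3.42 × 0.0694 / (0.0541 + 0.0694)
  = 0.2373 / 0.1235 = 1.92 μmol·min⁻¹.

1.92 μmol·min⁻¹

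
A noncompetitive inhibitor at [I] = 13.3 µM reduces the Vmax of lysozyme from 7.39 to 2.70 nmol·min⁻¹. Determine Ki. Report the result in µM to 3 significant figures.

7.66 µM

Noncompetitive: Vmax,app = Vmax/α with α = 1 + [I]/Ki.
α = Vmax/Vmax,app = 7.39/2.70 = 2.737.
Ki = [I]/(α − 1) = 13.3/1.737 = 7.66 µM.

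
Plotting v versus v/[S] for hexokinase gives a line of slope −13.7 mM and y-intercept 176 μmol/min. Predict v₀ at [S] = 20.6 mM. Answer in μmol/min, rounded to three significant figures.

106 μmol/min

In the Eadie–Hofstee form v = Vmax − Km·(v/[S]), the slope is −Km and the intercept is Vmax, so Km = 13.7 mM and Vmax = 176 μmol/min.
v = 176 × 20.6/(13.7 + 20.6) = 106 μmol/min.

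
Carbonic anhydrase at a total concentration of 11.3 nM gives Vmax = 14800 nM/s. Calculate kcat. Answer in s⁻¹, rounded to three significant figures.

kcat = Vmax/[E]total = 14800 nM/s / 11.3 nM = 1310 s⁻¹.

1310 s⁻¹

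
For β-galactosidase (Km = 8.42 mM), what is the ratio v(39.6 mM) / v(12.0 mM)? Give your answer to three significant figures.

Since Vmax cancels, v₂/v₁ = [S]₂(Km+[S]₁) / [S]₁(Km+[S]₂).
= 39.6×(8.42+12.0) / (12.0×(8.42+39.6)) = 808.6/576.2 = 1.40.

1.40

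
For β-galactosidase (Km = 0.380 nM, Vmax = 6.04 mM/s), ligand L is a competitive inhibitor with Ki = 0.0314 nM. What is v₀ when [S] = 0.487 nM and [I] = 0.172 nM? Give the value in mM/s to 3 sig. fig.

0.998 mM/s

With α = 1 + [I]/Ki = 1 + 0.172/0.0314 = 6.478, the competitive rate law is v = Vmax[S] / (αKm + [S]).
v = 6.04×0.487 / (6.478×0.380 + 0.487) = 2.941/2.949 = 0.998 mM/s.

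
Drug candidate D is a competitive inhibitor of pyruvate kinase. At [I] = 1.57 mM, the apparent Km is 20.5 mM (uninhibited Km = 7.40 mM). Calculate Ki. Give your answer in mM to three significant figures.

0.887 mM

Competitive: Km,app = α·Km with α = 1 + [I]/Ki.
α = Km,app/Km = 20.5/7.40 = 2.770.
Since α = 1 + [I]/Ki, [I]/Ki = 2.770 − 1 = 1.770 and Ki = 1.57/1.770 = 0.887 mM.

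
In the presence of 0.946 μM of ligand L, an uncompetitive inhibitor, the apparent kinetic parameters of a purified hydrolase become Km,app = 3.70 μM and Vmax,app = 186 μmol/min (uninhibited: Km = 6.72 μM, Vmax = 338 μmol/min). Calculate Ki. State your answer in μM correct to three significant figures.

Uncompetitive: Vmax,app = Vmax/α (and Km,app = Km/α) with α = 1 + [I]/Ki.
α = Vmax/Vmax,app = 338/186 = 1.817.
Ki = [I]/(α − 1) = 0.946/0.8172 = 1.16 μM.

1.16 μM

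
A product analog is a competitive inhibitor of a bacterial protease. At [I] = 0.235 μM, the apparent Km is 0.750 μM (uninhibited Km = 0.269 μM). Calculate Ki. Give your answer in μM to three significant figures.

Competitive: Km,app = α·Km with α = 1 + [I]/Ki.
α = Km,app/Km = 0.750/0.269 = 2.788.
Since α = 1 + [I]/Ki, [I]/Ki = 2.788 − 1 = 1.788 and Ki = 0.235/1.788 = 0.131 μM.

0.131 μM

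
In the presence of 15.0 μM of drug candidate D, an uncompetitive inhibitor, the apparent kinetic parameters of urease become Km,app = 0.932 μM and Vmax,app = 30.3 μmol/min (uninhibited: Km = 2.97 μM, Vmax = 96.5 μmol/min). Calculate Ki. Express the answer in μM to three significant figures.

Uncompetitive: Vmax,app = Vmax/α (and Km,app = Km/α) with α = 1 + [I]/Ki.
α = Vmax/Vmax,app = 96.5/30.3 = 3.185.
Since α = 1 + [I]/Ki, [I]/Ki = 3.185 − 1 = 2.185 and Ki = 15.0/2.185 = 6.87 μM.

6.87 μM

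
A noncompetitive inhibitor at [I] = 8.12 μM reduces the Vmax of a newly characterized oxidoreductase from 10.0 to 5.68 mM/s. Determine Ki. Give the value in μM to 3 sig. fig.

10.7 μM

Noncompetitive: Vmax,app = Vmax/α with α = 1 + [I]/Ki.
α = Vmax/Vmax,app = 10.0/5.68 = 1.761.
Since α = 1 + [I]/Ki, [I]/Ki = 1.761 − 1 = 0.7606 and Ki = 8.12/0.7606 = 10.7 μM.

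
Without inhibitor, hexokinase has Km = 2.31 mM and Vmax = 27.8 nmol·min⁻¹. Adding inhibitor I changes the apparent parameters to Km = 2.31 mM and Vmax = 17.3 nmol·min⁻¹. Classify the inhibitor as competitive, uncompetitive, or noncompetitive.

Vmax decreases (27.8 → 17.3 nmol·min⁻¹) while Km is unchanged — pure noncompetitive inhibition.

noncompetitive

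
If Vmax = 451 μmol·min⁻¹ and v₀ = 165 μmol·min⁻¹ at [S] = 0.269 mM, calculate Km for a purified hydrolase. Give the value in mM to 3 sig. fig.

0.466 mM

v/Vmax = 165/451 = 0.3659 = [S]/(Km+[S]).
So Km + [S] = [S]/0.3659 = 0.7353 mM, giving Km = 0.7353 − 0.269 = 0.466 mM.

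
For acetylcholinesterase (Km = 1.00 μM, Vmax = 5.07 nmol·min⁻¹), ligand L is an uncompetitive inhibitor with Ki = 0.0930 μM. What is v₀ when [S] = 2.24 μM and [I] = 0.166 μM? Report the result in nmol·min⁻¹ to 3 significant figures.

1.57 nmol·min⁻¹

α = 1 + [I]/Ki = 1 + 0.166/0.0930 = 2.785.
For an uncompetitive inhibitor, both parameters are divided by α, giving Vmax/α and Km/α: Km,app = 0.359 μM, Vmax,app = 1.82 nmol·min⁻¹.
v = Vmax,app·[S]/(Km,app + [S]) = 1.82 × 2.24/(0.359 + 2.24) = 1.57 nmol·min⁻¹.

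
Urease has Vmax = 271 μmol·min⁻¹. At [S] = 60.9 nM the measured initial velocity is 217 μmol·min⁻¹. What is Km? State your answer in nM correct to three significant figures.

15.2 nM

v/Vmax = 217/271 = 0.8007 = [S]/(Km+[S]).
So Km + [S] = [S]/0.8007 = 76.05 nM, giving Km = 76.05 − 60.9 = 15.2 nM.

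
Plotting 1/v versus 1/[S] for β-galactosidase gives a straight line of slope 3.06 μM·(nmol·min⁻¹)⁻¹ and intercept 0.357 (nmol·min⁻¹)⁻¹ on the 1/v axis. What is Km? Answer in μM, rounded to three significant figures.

y-intercept = 1/Vmax ⇒ Vmax = 2.80 nmol·min⁻¹; slope = Km/Vmax ⇒ Km = slope × Vmax.
Km = 3.06 × 2.80 = 8.57 μM.

8.57 μM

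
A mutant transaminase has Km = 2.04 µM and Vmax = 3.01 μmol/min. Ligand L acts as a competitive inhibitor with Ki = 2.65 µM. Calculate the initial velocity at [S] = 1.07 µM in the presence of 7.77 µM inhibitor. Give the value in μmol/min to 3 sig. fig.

0.354 μmol/min

α = 1 + [I]/Ki = 1 + 7.77/2.65 = 3.932.
For a competitive inhibitor, Vmax is unchanged and the apparent Km becomes α·Km: Km,app = 8.02 µM, Vmax,app = 3.01 μmol/min.
v = Vmax,app·[S]/(Km,app + [S]) = 3.01 × 1.07/(8.02 + 1.07) = 0.354 μmol/min.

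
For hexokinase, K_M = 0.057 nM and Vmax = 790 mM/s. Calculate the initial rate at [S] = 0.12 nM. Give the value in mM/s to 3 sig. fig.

[S]/(Km+[S]) = 0.12/0.1770 = 0.6780, the fractional saturation.
v = 0.6780 × Vmax = 0.6780 × 790 = 536 mM/s.

536 mM/s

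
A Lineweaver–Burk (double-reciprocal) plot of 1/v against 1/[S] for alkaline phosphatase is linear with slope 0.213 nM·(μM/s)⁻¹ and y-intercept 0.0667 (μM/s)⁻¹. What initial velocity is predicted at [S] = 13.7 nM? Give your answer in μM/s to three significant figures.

The y-intercept is 1/Vmax, so Vmax = 1/0.0667 = 15.0 μM/s.
The slope is Km/Vmax, so Km = 0.213 × 15.0 = 3.19 nM.
Then v = 15.0 × 13.7/(3.19 + 13.7) = 12.2 μM/s.

12.2 μM/s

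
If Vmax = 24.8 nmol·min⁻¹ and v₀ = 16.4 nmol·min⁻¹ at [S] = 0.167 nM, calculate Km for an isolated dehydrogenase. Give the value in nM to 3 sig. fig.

From v = Vmax[S]/(Km+[S]), Km = [S](Vmax − v)/v.
Km = 0.167 × (24.8 − 16.4) / 16.4 = 1.403/16.4 = 0.0855 nM.

0.0855 nM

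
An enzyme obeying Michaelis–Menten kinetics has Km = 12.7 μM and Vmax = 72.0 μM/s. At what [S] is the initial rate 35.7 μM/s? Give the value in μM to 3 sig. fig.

Rearranging v = Vmax[S]/(Km+[S]) gives [S] = Km·v/(Vmax − v).
[S] = 12.7 × 35.7 / (72.0 − 35.7) = 453.4/36.30 = 12.5 μM.

12.5 μM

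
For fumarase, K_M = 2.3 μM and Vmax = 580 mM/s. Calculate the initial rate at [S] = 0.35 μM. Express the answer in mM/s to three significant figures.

76.6 mM/s

v = Vmax·[S]/(Km + [S]) = 580 × 0.35 / (2.3 + 0.35)
  = 203.0 / 2.650 = 76.6 mM/s.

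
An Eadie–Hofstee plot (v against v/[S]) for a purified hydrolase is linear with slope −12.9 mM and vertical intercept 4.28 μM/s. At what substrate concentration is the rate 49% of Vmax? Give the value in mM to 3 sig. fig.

The Eadie–Hofstee slope gives Km = 12.9 mM (slope = −Km).
v/Vmax = [S]/(Km+[S]) = 0.49 ⇒ [S] = Km·0.49/(1−0.49) = 12.9 × 0.9608 = 12.4 mM.

12.4 mM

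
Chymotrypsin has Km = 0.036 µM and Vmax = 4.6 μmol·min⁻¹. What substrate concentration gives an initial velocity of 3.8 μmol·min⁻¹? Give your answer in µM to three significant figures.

0.171 µM

Rearranging v = Vmax[S]/(Km+[S]) gives [S] = Km·v/(Vmax − v).
[S] = 0.036 × 3.8 / (4.6 − 3.8) = 0.1368/0.8000 = 0.171 µM.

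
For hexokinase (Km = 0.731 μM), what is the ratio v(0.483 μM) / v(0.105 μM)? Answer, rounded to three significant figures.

Since Vmax cancels, v₂/v₁ = [S]₂(Km+[S]₁) / [S]₁(Km+[S]₂).
= 0.483×(0.731+0.105) / (0.105×(0.731+0.483)) = 0.4038/0.1275 = 3.17.

3.17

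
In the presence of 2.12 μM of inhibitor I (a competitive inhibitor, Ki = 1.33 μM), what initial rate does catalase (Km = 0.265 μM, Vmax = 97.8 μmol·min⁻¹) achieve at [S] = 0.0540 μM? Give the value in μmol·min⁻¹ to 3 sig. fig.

7.12 μmol·min⁻¹

With α = 1 + [I]/Ki = 1 + 2.12/1.33 = 2.594, the competitive rate law is v = Vmax[S] / (αKm + [S]).
v = 97.8×0.0540 / (2.594×0.265 + 0.0540) = 5.281/0.7414 = 7.12 μmol·min⁻¹.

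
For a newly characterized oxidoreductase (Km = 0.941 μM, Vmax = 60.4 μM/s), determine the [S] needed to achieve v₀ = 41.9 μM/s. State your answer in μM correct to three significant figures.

Rearranging v = Vmax[S]/(Km+[S]) gives [S] = Km·v/(Vmax − v).
[S] = 0.941 × 41.9 / (60.4 − 41.9) = 39.43/18.50 = 2.13 μM.

2.13 μM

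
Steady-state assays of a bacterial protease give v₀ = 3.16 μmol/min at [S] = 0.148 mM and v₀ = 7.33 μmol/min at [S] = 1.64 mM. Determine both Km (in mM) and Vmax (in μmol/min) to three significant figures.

In reciprocal form, 1/v = (Km/Vmax)·(1/[S]) + 1/Vmax. The two points give (1/[S], 1/v) = (6.757, 0.3165) and (0.6098, 0.1364).
Slope = (0.3165 − 0.1364)/(6.757 − 0.6098) = 0.02929; intercept = 0.3165 − 0.02929×6.757 = 0.1186.
Vmax = 1/intercept = 8.43 μmol/min; Km = slope × Vmax = 0.02929 × 8.43 = 0.247 mM.

Km = 0.247 mM; Vmax = 8.43 μmol/min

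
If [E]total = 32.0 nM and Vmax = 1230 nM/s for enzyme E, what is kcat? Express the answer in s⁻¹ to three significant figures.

kcat = Vmax/[E]total = 1230 nM/s / 32.0 nM = 38.4 s⁻¹.

38.4 s⁻¹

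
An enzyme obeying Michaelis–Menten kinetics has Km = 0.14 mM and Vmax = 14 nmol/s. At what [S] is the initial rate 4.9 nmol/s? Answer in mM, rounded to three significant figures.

The required fractional saturation is v/Vmax = 4.9/14 = 0.3500.
Then [S]/(Km+[S]) = 0.3500 ⇒ [S] = 0.14 × 0.3500/(1 − 0.3500) = 0.0754 mM.

0.0754 mM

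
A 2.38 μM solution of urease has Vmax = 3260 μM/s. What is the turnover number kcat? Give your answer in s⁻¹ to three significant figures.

kcat = Vmax/[E]total = 3260 μM/s / 2.38 μM = 1370 s⁻¹.

1370 s⁻¹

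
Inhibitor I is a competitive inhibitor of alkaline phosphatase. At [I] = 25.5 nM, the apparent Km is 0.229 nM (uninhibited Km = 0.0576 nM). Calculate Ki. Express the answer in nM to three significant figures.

8.57 nM

Competitive: Km,app = α·Km with α = 1 + [I]/Ki.
α = Km,app/Km = 0.229/0.0576 = 3.976.
Ki = [I]/(α − 1) = 25.5/2.976 = 8.57 nM.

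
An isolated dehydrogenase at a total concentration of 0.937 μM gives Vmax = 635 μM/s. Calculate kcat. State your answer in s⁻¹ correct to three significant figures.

kcat = Vmax/[E]total = 635 μM/s / 0.937 μM = 678 s⁻¹.

678 s⁻¹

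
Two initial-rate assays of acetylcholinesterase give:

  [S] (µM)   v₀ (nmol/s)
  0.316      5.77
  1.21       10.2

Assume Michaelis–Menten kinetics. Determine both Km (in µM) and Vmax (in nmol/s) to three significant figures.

Km = 0.451 µM; Vmax = 14.0 nmol/s

In reciprocal form, 1/v = (Km/Vmax)·(1/[S]) + 1/Vmax. The two points give (1/[S], 1/v) = (3.165, 0.1733) and (0.8264, 0.09804).
Slope = (0.1733 − 0.09804)/(3.165 − 0.8264) = 0.03219; intercept = 0.1733 − 0.03219×3.165 = 0.07143.
Vmax = 1/intercept = 14.0 nmol/s; Km = slope × Vmax = 0.03219 × 14.0 = 0.451 µM.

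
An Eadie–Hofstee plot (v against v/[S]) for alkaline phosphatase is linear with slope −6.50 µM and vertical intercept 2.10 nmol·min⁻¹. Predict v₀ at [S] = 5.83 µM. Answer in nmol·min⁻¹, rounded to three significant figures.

0.993 nmol·min⁻¹

In the Eadie–Hofstee form v = Vmax − Km·(v/[S]), the slope is −Km and the intercept is Vmax, so Km = 6.50 µM and Vmax = 2.10 nmol·min⁻¹.
v = 2.10 × 5.83/(6.50 + 5.83) = 0.993 nmol·min⁻¹.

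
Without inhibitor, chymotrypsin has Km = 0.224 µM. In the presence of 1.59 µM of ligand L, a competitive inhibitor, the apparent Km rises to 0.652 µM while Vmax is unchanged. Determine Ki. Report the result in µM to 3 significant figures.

0.832 µM

Competitive: Km,app = α·Km with α = 1 + [I]/Ki.
α = Km,app/Km = 0.652/0.224 = 2.911.
Ki = [I]/(α − 1) = 1.59/1.911 = 0.832 µM.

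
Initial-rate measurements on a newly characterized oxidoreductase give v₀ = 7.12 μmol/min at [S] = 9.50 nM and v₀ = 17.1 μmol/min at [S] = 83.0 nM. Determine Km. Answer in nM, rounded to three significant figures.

In reciprocal form, 1/v = (Km/Vmax)·(1/[S]) + 1/Vmax. The two points give (1/[S], 1/v) = (0.1053, 0.1404) and (0.01205, 0.05848).
Slope = (0.1404 − 0.05848)/(0.1053 − 0.01205) = 0.8794; intercept = 0.1404 − 0.8794×0.1053 = 0.04788.
Vmax = 1/intercept = 20.9 μmol/min; Km = slope × Vmax = 0.8794 × 20.9 = 18.4 nM.

18.4 nM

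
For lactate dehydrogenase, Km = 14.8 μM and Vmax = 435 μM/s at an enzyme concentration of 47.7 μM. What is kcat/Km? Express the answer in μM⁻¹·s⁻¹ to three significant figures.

0.616 μM⁻¹·s⁻¹

kcat = Vmax/[E]total = 435/47.7 = 9.12 s⁻¹.
kcat/Km = 9.12/14.8 = 0.616 μM⁻¹·s⁻¹.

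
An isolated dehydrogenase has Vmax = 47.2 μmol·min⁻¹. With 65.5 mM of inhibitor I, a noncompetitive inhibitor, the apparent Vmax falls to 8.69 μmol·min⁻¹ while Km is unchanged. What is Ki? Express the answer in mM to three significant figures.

Noncompetitive: Vmax,app = Vmax/α with α = 1 + [I]/Ki.
α = Vmax/Vmax,app = 47.2/8.69 = 5.432.
Ki = [I]/(α − 1) = 65.5/4.432 = 14.8 mM.

14.8 mM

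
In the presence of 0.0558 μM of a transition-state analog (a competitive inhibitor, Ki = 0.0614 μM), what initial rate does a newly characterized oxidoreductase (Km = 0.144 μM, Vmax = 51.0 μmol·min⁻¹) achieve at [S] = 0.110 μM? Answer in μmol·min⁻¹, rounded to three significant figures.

α = 1 + [I]/Ki = 1 + 0.0558/0.0614 = 1.909.
For a competitive inhibitor, Vmax is unchanged and the apparent Km becomes α·Km: Km,app = 0.275 μM, Vmax,app = 51.0 μmol·min⁻¹.
v = Vmax,app·[S]/(Km,app + [S]) = 51.0 × 0.110/(0.275 + 0.110) = 14.6 μmol·min⁻¹.

14.6 μmol·min⁻¹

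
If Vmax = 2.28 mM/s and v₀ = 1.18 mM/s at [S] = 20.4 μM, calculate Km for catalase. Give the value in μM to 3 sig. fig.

v/Vmax = 1.18/2.28 = 0.5175 = [S]/(Km+[S]).
So Km + [S] = [S]/0.5175 = 39.42 μM, giving Km = 39.42 − 20.4 = 19.0 μM.

19.0 μM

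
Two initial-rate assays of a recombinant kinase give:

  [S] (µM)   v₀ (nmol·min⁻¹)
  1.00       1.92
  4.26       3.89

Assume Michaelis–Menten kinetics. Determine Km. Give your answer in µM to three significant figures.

1.96 µM

In reciprocal form, 1/v = (Km/Vmax)·(1/[S]) + 1/Vmax. The two points give (1/[S], 1/v) = (1.000, 0.5208) and (0.2347, 0.2571).
Slope = (0.5208 − 0.2571)/(1.000 − 0.2347) = 0.3447; intercept = 0.5208 − 0.3447×1.000 = 0.1762.
Vmax = 1/intercept = 5.68 nmol·min⁻¹; Km = slope × Vmax = 0.3447 × 5.68 = 1.96 µM.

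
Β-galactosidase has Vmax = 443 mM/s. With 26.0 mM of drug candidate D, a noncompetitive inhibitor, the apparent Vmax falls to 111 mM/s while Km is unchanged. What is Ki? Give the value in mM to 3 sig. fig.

8.69 mM

Noncompetitive: Vmax,app = Vmax/α with α = 1 + [I]/Ki.
α = Vmax/Vmax,app = 443/111 = 3.991.
Since α = 1 + [I]/Ki, [I]/Ki = 3.991 − 1 = 2.991 and Ki = 26.0/2.991 = 8.69 mM.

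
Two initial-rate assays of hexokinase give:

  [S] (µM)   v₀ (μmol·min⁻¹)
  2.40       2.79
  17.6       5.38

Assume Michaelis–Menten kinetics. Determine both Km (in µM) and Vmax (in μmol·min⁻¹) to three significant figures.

Km = 3.02 µM; Vmax = 6.30 μmol·min⁻¹

From v = Vmax[S]/(Km+[S]), each point gives Vmax = v(Km+[S])/[S].
Equating: 2.79(Km+2.40)/2.40 = 5.38(Km+17.6)/17.6.
1.162·Km + 2.79 = 0.3057·Km + 5.38, so (1.162 − 0.3057)·Km = 5.38 − 2.79.
Km = 2.590/0.8568 = 3.02 µM; then Vmax = 2.79(3.02+2.40)/2.40 = 6.30 μmol·min⁻¹.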